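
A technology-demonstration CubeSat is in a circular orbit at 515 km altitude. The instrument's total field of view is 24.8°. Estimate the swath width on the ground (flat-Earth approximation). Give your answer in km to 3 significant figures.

Half-angle = 24.8°/2 = 12.4°.
Swath width ≈ 2h·tan(θ/2) = 2 × 515 × tan(12.4°) = 226.5 km.

226 km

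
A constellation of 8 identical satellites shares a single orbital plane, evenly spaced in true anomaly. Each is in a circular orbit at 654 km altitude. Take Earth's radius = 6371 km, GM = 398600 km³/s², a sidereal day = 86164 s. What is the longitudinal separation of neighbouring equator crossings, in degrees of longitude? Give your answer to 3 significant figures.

3.06°

Semi-major axis a = 6371 + 654 = 7025 km. Period T = 2π√(a³/μ) = 2π√(7025³/398600) = 5859.8 s = 97.66 min.
Single-satellite node shift = (5859.8/86164) × 360° = 24.48°.
With 8 satellites evenly phased, successive equator crossings are 24.48/8 = 3.060° apart.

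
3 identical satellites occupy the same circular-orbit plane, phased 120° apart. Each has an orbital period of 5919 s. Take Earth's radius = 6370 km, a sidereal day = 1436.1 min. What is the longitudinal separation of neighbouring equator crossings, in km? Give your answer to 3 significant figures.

Single-satellite node shift = (5919.0/86166) × 360° = 24.73°.
With 3 satellites evenly phased, successive equator crossings are 24.73/3 = 8.243° apart.
That is 8.243 × 111.2 = 916 km at the equator.

916 km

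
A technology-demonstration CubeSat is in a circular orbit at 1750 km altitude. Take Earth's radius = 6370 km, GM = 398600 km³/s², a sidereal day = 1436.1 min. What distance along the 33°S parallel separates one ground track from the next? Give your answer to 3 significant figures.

2840 km

Semi-major axis a = 6370 + 1750 = 8120 km. Period T = 2π√(a³/μ) = 2π√(8120³/398600) = 7281.9 s = 121.37 min.
Node shift per orbit = (7281.9/86166) × 360° = 30.42°.
Equatorial spacing = 30.42 × 111.2 km/° = 3382 km.
At 33° latitude, spacing = 3382 × cos(33°) = 2837 km.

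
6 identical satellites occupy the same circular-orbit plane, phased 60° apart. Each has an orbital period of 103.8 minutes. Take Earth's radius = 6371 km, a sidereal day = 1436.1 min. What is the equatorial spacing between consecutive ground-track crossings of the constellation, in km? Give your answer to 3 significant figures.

482 km

T = 103.8 min = 6228.0 s.
Single-satellite node shift = (6228.0/86166) × 360° = 26.02°.
With 6 satellites evenly phased, successive equator crossings are 26.02/6 = 4.337° apart.
That is 4.337 × 111.2 = 482 km at the equator.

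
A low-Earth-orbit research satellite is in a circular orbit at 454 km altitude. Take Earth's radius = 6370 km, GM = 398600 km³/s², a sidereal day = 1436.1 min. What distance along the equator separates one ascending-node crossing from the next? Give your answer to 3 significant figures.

Semi-major axis a = 6370 + 454 = 6824 km. Period T = 2π√(a³/μ) = 2π√(6824³/398600) = 5610.1 s = 93.50 min.
During one orbit Earth rotates (5610.1 / 86166) × 360° = 23.44°.
At the equator that is 23.44° × (2π·6370/360) km/° = 23.44 × 111.2 = 2606 km.

2610 km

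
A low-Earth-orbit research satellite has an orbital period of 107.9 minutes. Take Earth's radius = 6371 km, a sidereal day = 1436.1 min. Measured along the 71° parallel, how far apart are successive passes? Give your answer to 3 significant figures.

979 km

T = 107.9 min = 6474.0 s.
Node shift per orbit = (6474.0/86166) × 360° = 27.05°.
Equatorial spacing = 27.05 × 111.2 km/° = 3008 km.
At 71° latitude, spacing = 3008 × cos(71°) = 979 km.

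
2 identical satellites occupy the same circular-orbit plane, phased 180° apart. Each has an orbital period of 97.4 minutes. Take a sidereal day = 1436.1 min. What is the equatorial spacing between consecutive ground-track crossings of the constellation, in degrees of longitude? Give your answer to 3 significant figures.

T = 97.4 min = 5844.0 s.
Single-satellite node shift = (5844.0/86166) × 360° = 24.42°.
With 2 satellites evenly phased, successive equator crossings are 24.42/2 = 12.208° apart.

12.2°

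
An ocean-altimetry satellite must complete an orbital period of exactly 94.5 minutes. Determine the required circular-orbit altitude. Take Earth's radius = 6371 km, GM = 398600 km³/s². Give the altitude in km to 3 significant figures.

501 km

T = 94.5 min = 5670.0 s.
From T = 2π√(a³/μ): a = (μ T²/4π²)^(1/3) = (398600 × 5670.0² / 4π²)^(1/3) = 6872 km.
Altitude h = a − R = 6872 − 6371 = 501 km.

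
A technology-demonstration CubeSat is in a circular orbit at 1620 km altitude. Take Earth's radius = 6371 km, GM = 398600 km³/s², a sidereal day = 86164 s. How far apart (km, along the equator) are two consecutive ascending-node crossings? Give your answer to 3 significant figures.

Semi-major axis a = 6371 + 1620 = 7991 km. Period T = 2π√(a³/μ) = 2π√(7991³/398600) = 7109.1 s = 118.48 min.
During one orbit Earth rotates (7109.1 / 86164) × 360° = 29.70°.
At the equator that is 29.70° × (2π·6371/360) km/° = 29.70 × 111.2 = 3303 km.

3300 km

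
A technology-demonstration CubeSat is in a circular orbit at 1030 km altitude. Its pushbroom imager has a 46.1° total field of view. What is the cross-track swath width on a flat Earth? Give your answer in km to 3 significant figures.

Half-angle = 46.1°/2 = 23.05°.
Swath width ≈ 2h·tan(θ/2) = 2 × 1030 × tan(23.05°) = 876.5 km.

877 km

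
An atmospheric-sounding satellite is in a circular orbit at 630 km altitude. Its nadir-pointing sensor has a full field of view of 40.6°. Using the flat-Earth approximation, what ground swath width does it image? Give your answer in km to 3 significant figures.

466 km

Half-angle = 40.6°/2 = 20.3°.
Swath width ≈ 2h·tan(θ/2) = 2 × 630 × tan(20.3°) = 466.1 km.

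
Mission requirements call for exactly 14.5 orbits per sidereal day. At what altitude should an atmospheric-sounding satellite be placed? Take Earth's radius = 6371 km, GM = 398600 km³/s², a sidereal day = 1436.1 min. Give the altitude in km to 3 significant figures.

720 km

Required period T = 86166 / 14.5 = 5942.5 s.
From T = 2π√(a³/μ): a = (μ T²/4π²)^(1/3) = (398600 × 5942.5² / 4π²)^(1/3) = 7091 km.
Altitude h = a − R = 7091 − 6371 = 720 km.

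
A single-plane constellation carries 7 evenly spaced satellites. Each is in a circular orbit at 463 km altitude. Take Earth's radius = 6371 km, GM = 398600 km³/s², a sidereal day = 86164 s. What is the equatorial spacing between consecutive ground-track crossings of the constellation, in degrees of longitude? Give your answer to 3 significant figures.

3.36°

Semi-major axis a = 6371 + 463 = 6834 km. Period T = 2π√(a³/μ) = 2π√(6834³/398600) = 5622.4 s = 93.71 min.
Single-satellite node shift = (5622.4/86164) × 360° = 23.49°.
With 7 satellites evenly phased, successive equator crossings are 23.49/7 = 3.356° apart.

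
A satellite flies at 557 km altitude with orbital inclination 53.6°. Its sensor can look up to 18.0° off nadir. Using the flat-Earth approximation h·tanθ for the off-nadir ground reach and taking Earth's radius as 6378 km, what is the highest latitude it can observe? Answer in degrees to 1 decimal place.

For a prograde orbit the ground track reaches latitude ±i = ±53.6°.
Sensor half-swath on the ground ≈ 557·tan(18.0°) = 181 km = 1.63° of latitude.
Maximum observable latitude ≈ 53.6 + 1.63 = 55.2°.

55.2°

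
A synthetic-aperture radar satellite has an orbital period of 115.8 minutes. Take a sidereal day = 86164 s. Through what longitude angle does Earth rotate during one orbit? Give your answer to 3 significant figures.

T = 115.8 min = 6948.0 s.
During one orbit Earth rotates (6948.0 / 86164) × 360° = 29.03°.

29.0°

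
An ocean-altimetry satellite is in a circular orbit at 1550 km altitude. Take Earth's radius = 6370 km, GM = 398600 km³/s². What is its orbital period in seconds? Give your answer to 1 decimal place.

7014.5 seconds

Semi-major axis a = 6370 + 1550 = 7920 km. Period T = 2π√(a³/μ) = 2π√(7920³/398600) = 7014.5 s = 116.91 min.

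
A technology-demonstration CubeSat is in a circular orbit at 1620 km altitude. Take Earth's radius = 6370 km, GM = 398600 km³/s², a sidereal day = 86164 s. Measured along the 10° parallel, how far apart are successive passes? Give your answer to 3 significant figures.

Semi-major axis a = 6370 + 1620 = 7990 km. Period T = 2π√(a³/μ) = 2π√(7990³/398600) = 7107.7 s = 118.46 min.
Node shift per orbit = (7107.7/86164) × 360° = 29.70°.
Equatorial spacing = 29.70 × 111.2 km/° = 3302 km.
At 10° latitude, spacing = 3302 × cos(10°) = 3251 km.

3250 km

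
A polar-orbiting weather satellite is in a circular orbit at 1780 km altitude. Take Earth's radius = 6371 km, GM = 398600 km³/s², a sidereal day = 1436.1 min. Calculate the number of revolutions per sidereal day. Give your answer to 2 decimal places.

11.77

Semi-major axis a = 6371 + 1780 = 8151 km. Period T = 2π√(a³/μ) = 2π√(8151³/398600) = 7323.6 s = 122.06 min.
Orbits per sidereal day = 86166 / 7323.6 = 11.765.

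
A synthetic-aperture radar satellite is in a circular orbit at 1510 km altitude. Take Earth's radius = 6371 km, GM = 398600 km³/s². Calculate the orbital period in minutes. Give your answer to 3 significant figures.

116 min

Semi-major axis a = 6371 + 1510 = 7881 km. Period T = 2π√(a³/μ) = 2π√(7881³/398600) = 6962.8 s = 116.05 min.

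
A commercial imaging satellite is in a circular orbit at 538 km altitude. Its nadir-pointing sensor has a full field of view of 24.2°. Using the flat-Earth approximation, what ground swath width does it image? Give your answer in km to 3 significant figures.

231 km

Half-angle = 24.2°/2 = 12.1°.
Swath width ≈ 2h·tan(θ/2) = 2 × 538 × tan(12.1°) = 230.7 km.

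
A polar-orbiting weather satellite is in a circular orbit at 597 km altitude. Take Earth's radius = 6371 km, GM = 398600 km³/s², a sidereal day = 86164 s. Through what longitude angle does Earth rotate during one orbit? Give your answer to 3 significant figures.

Semi-major axis a = 6371 + 597 = 6968 km. Period T = 2π√(a³/μ) = 2π√(6968³/398600) = 5788.6 s = 96.48 min.
During one orbit Earth rotates (5788.6 / 86164) × 360° = 24.19°.

24.2°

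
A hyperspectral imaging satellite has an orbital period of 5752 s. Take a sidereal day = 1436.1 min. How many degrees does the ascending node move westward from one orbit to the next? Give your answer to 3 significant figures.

24.0°

During one orbit Earth rotates (5752.0 / 86166) × 360° = 24.03°.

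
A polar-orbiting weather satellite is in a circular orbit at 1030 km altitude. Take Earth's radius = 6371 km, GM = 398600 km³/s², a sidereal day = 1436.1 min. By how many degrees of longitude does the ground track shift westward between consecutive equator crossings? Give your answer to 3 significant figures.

Semi-major axis a = 6371 + 1030 = 7401 km. Period T = 2π√(a³/μ) = 2π√(7401³/398600) = 6336.5 s = 105.61 min.
During one orbit Earth rotates (6336.5 / 86166) × 360° = 26.47°.

26.5°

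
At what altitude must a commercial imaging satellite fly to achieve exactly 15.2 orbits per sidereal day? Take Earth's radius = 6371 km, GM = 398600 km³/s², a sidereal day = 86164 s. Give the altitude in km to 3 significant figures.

500 km

Required period T = 86164 / 15.2 = 5668.7 s.
From T = 2π√(a³/μ): a = (μ T²/4π²)^(1/3) = (398600 × 5668.7² / 4π²)^(1/3) = 6871 km.
Altitude h = a − R = 6871 − 6371 = 500 km.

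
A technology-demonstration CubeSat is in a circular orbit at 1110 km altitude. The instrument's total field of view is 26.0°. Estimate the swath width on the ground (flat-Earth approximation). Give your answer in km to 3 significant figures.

Half-angle = 26.0°/2 = 13°.
Swath width ≈ 2h·tan(θ/2) = 2 × 1110 × tan(13°) = 512.5 km.

513 km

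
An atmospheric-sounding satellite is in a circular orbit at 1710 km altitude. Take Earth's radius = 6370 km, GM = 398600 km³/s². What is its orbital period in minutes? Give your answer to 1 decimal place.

Semi-major axis a = 6370 + 1710 = 8080 km. Period T = 2π√(a³/μ) = 2π√(8080³/398600) = 7228.2 s = 120.47 min.

120.5 min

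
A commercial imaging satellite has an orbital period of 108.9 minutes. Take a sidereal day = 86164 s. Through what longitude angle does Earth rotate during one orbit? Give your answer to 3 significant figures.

27.3°

T = 108.9 min = 6534.0 s.
During one orbit Earth rotates (6534.0 / 86164) × 360° = 27.30°.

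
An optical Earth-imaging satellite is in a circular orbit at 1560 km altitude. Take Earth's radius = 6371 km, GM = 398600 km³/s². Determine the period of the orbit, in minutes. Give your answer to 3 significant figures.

117 min

Semi-major axis a = 6371 + 1560 = 7931 km. Period T = 2π√(a³/μ) = 2π√(7931³/398600) = 7029.2 s = 117.15 min.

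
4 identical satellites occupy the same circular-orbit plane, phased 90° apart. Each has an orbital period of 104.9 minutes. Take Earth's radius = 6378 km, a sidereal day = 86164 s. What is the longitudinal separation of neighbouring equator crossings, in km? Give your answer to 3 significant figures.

T = 104.9 min = 6294.0 s.
Single-satellite node shift = (6294.0/86164) × 360° = 26.30°.
With 4 satellites evenly phased, successive equator crossings are 26.30/4 = 6.574° apart.
That is 6.574 × 111.3 = 732 km at the equator.

732 km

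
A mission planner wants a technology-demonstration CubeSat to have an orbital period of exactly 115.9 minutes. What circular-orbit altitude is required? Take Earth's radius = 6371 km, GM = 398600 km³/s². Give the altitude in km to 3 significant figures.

T = 115.9 min = 6954.0 s.
From T = 2π√(a³/μ): a = (μ T²/4π²)^(1/3) = (398600 × 6954.0² / 4π²)^(1/3) = 7874 km.
Altitude h = a − R = 7874 − 6371 = 1503 km.

1500 km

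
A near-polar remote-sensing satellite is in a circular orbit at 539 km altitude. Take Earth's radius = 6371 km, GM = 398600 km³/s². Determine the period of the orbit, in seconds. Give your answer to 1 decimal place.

Semi-major axis a = 6371 + 539 = 6910 km. Period T = 2π√(a³/μ) = 2π√(6910³/398600) = 5716.5 s = 95.27 min.

5716.5 seconds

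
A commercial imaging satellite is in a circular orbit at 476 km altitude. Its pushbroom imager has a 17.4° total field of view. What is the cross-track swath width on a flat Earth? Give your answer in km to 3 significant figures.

Half-angle = 17.4°/2 = 8.7°.
Swath width ≈ 2h·tan(θ/2) = 2 × 476 × tan(8.7°) = 145.7 km.

146 km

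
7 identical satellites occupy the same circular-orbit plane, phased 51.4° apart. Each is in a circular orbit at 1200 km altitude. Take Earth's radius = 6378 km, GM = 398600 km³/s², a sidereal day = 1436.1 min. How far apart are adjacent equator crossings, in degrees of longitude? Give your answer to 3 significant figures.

Semi-major axis a = 6378 + 1200 = 7578 km. Period T = 2π√(a³/μ) = 2π√(7578³/398600) = 6565.1 s = 109.42 min.
Single-satellite node shift = (6565.1/86166) × 360° = 27.43°.
With 7 satellites evenly phased, successive equator crossings are 27.43/7 = 3.918° apart.

3.92°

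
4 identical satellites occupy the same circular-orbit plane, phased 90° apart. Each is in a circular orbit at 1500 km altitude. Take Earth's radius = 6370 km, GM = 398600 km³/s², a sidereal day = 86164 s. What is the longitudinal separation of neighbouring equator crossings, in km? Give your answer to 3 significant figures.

807 km

Semi-major axis a = 6370 + 1500 = 7870 km. Period T = 2π√(a³/μ) = 2π√(7870³/398600) = 6948.2 s = 115.80 min.
Single-satellite node shift = (6948.2/86164) × 360° = 29.03°.
With 4 satellites evenly phased, successive equator crossings are 29.03/4 = 7.258° apart.
That is 7.258 × 111.2 = 807 km at the equator.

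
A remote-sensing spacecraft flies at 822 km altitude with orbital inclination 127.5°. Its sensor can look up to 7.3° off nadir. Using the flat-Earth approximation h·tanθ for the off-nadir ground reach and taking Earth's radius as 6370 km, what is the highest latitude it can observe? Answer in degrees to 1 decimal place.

53.4°

Retrograde orbit: the ground track reaches ±(180° − i) = ±(180 − 127.5) = ±52.5°.
Sensor half-swath on the ground ≈ 822·tan(7.3°) = 105 km = 0.95° of latitude.
Maximum observable latitude ≈ 52.5 + 0.95 = 53.4°.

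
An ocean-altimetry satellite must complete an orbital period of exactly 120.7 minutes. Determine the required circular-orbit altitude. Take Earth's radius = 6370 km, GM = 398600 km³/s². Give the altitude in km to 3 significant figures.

T = 120.7 min = 7242.0 s.
From T = 2π√(a³/μ): a = (μ T²/4π²)^(1/3) = (398600 × 7242.0² / 4π²)^(1/3) = 8090 km.
Altitude h = a − R = 8090 − 6370 = 1720 km.

1720 km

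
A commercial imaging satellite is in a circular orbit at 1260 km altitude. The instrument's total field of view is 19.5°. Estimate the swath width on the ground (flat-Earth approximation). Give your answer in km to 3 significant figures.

Half-angle = 19.5°/2 = 9.75°.
Swath width ≈ 2h·tan(θ/2) = 2 × 1260 × tan(9.75°) = 433.0 km.

433 km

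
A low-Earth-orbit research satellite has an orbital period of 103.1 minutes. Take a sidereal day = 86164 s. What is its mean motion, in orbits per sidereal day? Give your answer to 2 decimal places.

13.93

T = 103.1 min = 6186.0 s.
Orbits per sidereal day = 86164 / 6186.0 = 13.929.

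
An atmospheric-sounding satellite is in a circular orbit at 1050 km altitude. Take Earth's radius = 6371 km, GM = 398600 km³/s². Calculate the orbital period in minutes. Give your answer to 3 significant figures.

Semi-major axis a = 6371 + 1050 = 7421 km. Period T = 2π√(a³/μ) = 2π√(7421³/398600) = 6362.2 s = 106.04 min.

106 min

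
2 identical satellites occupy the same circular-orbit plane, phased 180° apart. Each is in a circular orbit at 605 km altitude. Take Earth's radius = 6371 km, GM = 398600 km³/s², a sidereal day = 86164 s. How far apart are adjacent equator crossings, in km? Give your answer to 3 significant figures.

Semi-major axis a = 6371 + 605 = 6976 km. Period T = 2π√(a³/μ) = 2π√(6976³/398600) = 5798.6 s = 96.64 min.
Single-satellite node shift = (5798.6/86164) × 360° = 24.23°.
With 2 satellites evenly phased, successive equator crossings are 24.23/2 = 12.113° apart.
That is 12.113 × 111.2 = 1347 km at the equator.

1350 km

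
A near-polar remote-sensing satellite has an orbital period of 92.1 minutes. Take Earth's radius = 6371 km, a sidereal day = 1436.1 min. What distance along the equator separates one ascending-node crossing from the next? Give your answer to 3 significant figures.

T = 92.1 min = 5526.0 s.
During one orbit Earth rotates (5526.0 / 86166) × 360° = 23.09°.
At the equator that is 23.09° × (2π·6371/360) km/° = 23.09 × 111.2 = 2567 km.

2570 km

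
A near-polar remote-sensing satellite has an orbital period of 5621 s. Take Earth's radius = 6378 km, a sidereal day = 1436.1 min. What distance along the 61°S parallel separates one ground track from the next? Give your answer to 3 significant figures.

1270 km

Node shift per orbit = (5621.0/86166) × 360° = 23.48°.
Equatorial spacing = 23.48 × 111.3 km/° = 2614 km.
At 61° latitude, spacing = 2614 × cos(61°) = 1267 km.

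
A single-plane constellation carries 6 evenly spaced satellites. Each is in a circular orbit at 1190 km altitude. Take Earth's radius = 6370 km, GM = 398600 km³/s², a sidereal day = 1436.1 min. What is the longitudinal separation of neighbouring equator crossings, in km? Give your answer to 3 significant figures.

Semi-major axis a = 6370 + 1190 = 7560 km. Period T = 2π√(a³/μ) = 2π√(7560³/398600) = 6541.7 s = 109.03 min.
Single-satellite node shift = (6541.7/86166) × 360° = 27.33°.
With 6 satellites evenly phased, successive equator crossings are 27.33/6 = 4.555° apart.
That is 4.555 × 111.2 = 506 km at the equator.

506 km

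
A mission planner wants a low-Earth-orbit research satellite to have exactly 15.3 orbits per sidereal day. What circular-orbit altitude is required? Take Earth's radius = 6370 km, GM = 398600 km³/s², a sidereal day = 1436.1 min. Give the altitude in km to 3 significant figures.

Required period T = 86166 / 15.3 = 5631.8 s.
From T = 2π√(a³/μ): a = (μ T²/4π²)^(1/3) = (398600 × 5631.8² / 4π²)^(1/3) = 6842 km.
Altitude h = a − R = 6842 − 6370 = 472 km.

472 km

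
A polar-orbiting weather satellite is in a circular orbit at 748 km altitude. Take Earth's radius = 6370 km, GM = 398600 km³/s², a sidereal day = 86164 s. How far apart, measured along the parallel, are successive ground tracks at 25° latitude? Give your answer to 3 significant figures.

Semi-major axis a = 6370 + 748 = 7118 km. Period T = 2π√(a³/μ) = 2π√(7118³/398600) = 5976.5 s = 99.61 min.
Node shift per orbit = (5976.5/86164) × 360° = 24.97°.
Equatorial spacing = 24.97 × 111.2 km/° = 2776 km.
At 25° latitude, spacing = 2776 × cos(25°) = 2516 km.

2520 km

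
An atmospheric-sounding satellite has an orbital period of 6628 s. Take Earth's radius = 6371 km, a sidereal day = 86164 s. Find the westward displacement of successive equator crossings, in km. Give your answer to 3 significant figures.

3080 km

During one orbit Earth rotates (6628.0 / 86164) × 360° = 27.69°.
At the equator that is 27.69° × (2π·6371/360) km/° = 27.69 × 111.2 = 3079 km.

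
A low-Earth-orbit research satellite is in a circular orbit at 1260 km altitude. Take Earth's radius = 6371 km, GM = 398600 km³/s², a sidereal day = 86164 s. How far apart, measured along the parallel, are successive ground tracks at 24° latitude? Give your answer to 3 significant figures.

2820 km

Semi-major axis a = 6371 + 1260 = 7631 km. Period T = 2π√(a³/μ) = 2π√(7631³/398600) = 6634.1 s = 110.57 min.
Node shift per orbit = (6634.1/86164) × 360° = 27.72°.
Equatorial spacing = 27.72 × 111.2 km/° = 3082 km.
At 24° latitude, spacing = 3082 × cos(24°) = 2816 km.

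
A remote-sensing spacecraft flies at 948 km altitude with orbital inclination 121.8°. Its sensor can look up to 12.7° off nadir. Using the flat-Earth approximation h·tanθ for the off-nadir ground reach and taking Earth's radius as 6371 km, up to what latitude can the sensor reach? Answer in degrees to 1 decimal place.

Retrograde orbit: the ground track reaches ±(180° − i) = ±(180 − 121.8) = ±58.2°.
Sensor half-swath on the ground ≈ 948·tan(12.7°) = 214 km = 1.92° of latitude.
Maximum observable latitude ≈ 58.2 + 1.92 = 60.1°.

60.1°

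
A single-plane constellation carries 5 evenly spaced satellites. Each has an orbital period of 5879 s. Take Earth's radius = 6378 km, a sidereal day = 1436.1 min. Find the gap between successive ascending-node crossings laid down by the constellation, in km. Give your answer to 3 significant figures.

547 km

Single-satellite node shift = (5879.0/86166) × 360° = 24.56°.
With 5 satellites evenly phased, successive equator crossings are 24.56/5 = 4.912° apart.
That is 4.912 × 111.3 = 547 km at the equator.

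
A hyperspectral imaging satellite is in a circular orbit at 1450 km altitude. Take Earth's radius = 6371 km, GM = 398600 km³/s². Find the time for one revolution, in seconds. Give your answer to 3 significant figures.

Semi-major axis a = 6371 + 1450 = 7821 km. Period T = 2π√(a³/μ) = 2π√(7821³/398600) = 6883.4 s = 114.72 min.

6880 seconds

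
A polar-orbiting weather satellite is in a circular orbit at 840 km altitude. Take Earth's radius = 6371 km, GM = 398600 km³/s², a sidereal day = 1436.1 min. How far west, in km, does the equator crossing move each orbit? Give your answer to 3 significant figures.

2830 km

Semi-major axis a = 6371 + 840 = 7211 km. Period T = 2π√(a³/μ) = 2π√(7211³/398600) = 6094.0 s = 101.57 min.
During one orbit Earth rotates (6094.0 / 86166) × 360° = 25.46°.
At the equator that is 25.46° × (2π·6371/360) km/° = 25.46 × 111.2 = 2831 km.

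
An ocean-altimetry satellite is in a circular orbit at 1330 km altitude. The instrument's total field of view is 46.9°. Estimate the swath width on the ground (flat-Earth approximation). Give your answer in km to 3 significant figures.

Half-angle = 46.9°/2 = 23.45°.
Swath width ≈ 2h·tan(θ/2) = 2 × 1330 × tan(23.45°) = 1153.8 km.

1150 km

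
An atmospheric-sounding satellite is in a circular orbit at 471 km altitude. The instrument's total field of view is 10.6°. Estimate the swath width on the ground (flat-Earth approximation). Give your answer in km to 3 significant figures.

Half-angle = 10.6°/2 = 5.3°.
Swath width ≈ 2h·tan(θ/2) = 2 × 471 × tan(5.3°) = 87.4 km.

87.4 km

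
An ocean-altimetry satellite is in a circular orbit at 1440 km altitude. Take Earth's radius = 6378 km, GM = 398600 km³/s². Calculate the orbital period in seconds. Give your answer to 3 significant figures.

Semi-major axis a = 6378 + 1440 = 7818 km. Period T = 2π√(a³/μ) = 2π√(7818³/398600) = 6879.5 s = 114.66 min.

6880 seconds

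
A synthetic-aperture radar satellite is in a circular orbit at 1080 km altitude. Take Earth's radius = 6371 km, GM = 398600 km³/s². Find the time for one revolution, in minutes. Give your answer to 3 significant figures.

Semi-major axis a = 6371 + 1080 = 7451 km. Period T = 2π√(a³/μ) = 2π√(7451³/398600) = 6400.8 s = 106.68 min.

107 min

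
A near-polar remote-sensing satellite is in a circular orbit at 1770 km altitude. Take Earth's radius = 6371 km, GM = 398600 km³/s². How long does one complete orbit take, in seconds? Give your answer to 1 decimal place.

7310.2 seconds

Semi-major axis a = 6371 + 1770 = 8141 km. Period T = 2π√(a³/μ) = 2π√(8141³/398600) = 7310.2 s = 121.84 min.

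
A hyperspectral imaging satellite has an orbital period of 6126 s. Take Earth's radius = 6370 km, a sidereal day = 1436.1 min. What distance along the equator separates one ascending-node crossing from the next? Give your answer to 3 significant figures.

During one orbit Earth rotates (6126.0 / 86166) × 360° = 25.59°.
At the equator that is 25.59° × (2π·6370/360) km/° = 25.59 × 111.2 = 2846 km.

2850 km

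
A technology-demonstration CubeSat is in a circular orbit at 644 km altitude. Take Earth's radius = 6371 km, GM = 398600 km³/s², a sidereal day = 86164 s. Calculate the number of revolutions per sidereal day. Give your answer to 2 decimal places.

Semi-major axis a = 6371 + 644 = 7015 km. Period T = 2π√(a³/μ) = 2π√(7015³/398600) = 5847.3 s = 97.45 min.
Orbits per sidereal day = 86164 / 5847.3 = 14.736.

14.74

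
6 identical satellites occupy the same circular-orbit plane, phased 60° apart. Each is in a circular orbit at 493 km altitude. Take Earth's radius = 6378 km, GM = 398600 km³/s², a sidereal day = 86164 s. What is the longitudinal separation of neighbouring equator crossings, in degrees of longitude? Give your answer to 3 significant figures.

Semi-major axis a = 6378 + 493 = 6871 km. Period T = 2π√(a³/μ) = 2π√(6871³/398600) = 5668.1 s = 94.47 min.
Single-satellite node shift = (5668.1/86164) × 360° = 23.68°.
With 6 satellites evenly phased, successive equator crossings are 23.68/6 = 3.947° apart.

3.95°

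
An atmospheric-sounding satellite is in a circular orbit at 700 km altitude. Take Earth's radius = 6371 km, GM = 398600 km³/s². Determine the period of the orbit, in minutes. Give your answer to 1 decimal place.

98.6 min

Semi-major axis a = 6371 + 700 = 7071 km. Period T = 2π√(a³/μ) = 2π√(7071³/398600) = 5917.4 s = 98.62 min.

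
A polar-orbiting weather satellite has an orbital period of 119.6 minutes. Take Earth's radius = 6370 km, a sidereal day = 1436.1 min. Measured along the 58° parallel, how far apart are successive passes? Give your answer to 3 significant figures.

T = 119.6 min = 7176.0 s.
Node shift per orbit = (7176.0/86166) × 360° = 29.98°.
Equatorial spacing = 29.98 × 111.2 km/° = 3333 km.
At 58° latitude, spacing = 3333 × cos(58°) = 1766 km.

1770 km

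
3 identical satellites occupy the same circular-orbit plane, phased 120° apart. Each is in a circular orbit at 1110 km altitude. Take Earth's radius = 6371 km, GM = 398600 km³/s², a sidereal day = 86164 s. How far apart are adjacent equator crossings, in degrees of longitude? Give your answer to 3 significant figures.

8.97°

Semi-major axis a = 6371 + 1110 = 7481 km. Period T = 2π√(a³/μ) = 2π√(7481³/398600) = 6439.5 s = 107.32 min.
Single-satellite node shift = (6439.5/86164) × 360° = 26.90°.
With 3 satellites evenly phased, successive equator crossings are 26.90/3 = 8.968° apart.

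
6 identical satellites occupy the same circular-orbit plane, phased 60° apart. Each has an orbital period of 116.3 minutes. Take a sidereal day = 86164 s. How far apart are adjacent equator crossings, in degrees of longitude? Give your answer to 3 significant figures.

4.86°

T = 116.3 min = 6978.0 s.
Single-satellite node shift = (6978.0/86164) × 360° = 29.15°.
With 6 satellites evenly phased, successive equator crossings are 29.15/6 = 4.859° apart.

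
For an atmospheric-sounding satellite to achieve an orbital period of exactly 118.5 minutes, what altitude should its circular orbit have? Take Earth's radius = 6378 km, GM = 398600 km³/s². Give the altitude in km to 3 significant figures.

1610 km

T = 118.5 min = 7110.0 s.
From T = 2π√(a³/μ): a = (μ T²/4π²)^(1/3) = (398600 × 7110.0² / 4π²)^(1/3) = 7992 km.
Altitude h = a − R = 7992 − 6378 = 1614 km.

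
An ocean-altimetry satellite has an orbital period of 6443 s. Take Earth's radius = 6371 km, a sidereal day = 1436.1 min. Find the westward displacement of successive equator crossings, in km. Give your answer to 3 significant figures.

2990 km

During one orbit Earth rotates (6443.0 / 86166) × 360° = 26.92°.
At the equator that is 26.92° × (2π·6371/360) km/° = 26.92 × 111.2 = 2993 km.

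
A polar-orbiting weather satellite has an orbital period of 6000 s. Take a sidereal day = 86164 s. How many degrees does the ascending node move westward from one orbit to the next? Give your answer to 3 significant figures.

During one orbit Earth rotates (6000.0 / 86164) × 360° = 25.07°.

25.1°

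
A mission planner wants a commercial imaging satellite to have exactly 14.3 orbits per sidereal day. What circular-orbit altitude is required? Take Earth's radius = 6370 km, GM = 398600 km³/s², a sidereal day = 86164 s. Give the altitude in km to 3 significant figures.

787 km

Required period T = 86164 / 14.3 = 6025.5 s.
From T = 2π√(a³/μ): a = (μ T²/4π²)^(1/3) = (398600 × 6025.5² / 4π²)^(1/3) = 7157 km.
Altitude h = a − R = 7157 − 6370 = 787 km.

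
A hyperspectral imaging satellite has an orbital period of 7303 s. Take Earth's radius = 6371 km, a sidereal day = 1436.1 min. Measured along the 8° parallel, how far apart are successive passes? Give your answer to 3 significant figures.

3360 km

Node shift per orbit = (7303.0/86166) × 360° = 30.51°.
Equatorial spacing = 30.51 × 111.2 km/° = 3393 km.
At 8° latitude, spacing = 3393 × cos(8°) = 3360 km.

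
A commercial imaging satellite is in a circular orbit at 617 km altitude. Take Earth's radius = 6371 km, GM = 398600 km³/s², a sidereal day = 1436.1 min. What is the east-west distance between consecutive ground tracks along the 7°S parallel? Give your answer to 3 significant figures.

Semi-major axis a = 6371 + 617 = 6988 km. Period T = 2π√(a³/μ) = 2π√(6988³/398600) = 5813.5 s = 96.89 min.
Node shift per orbit = (5813.5/86166) × 360° = 24.29°.
Equatorial spacing = 24.29 × 111.2 km/° = 2701 km.
At 7° latitude, spacing = 2701 × cos(7°) = 2681 km.

2680 km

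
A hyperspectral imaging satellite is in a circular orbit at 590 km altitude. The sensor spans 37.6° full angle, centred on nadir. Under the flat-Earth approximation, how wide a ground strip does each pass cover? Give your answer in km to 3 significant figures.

402 km

Half-angle = 37.6°/2 = 18.8°.
Swath width ≈ 2h·tan(θ/2) = 2 × 590 × tan(18.8°) = 401.7 km.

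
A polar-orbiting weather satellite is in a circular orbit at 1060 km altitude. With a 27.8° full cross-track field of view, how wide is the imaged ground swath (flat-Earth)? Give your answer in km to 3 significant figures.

Half-angle = 27.8°/2 = 13.9°.
Swath width ≈ 2h·tan(θ/2) = 2 × 1060 × tan(13.9°) = 524.6 km.

525 km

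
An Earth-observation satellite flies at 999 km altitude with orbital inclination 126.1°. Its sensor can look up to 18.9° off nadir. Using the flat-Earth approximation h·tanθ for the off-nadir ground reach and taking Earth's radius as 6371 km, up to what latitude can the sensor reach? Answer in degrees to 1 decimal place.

Retrograde orbit: the ground track reaches ±(180° − i) = ±(180 − 126.1) = ±53.9°.
Sensor half-swath on the ground ≈ 999·tan(18.9°) = 342 km = 3.08° of latitude.
Maximum observable latitude ≈ 53.9 + 3.08 = 57.0°.

57.0°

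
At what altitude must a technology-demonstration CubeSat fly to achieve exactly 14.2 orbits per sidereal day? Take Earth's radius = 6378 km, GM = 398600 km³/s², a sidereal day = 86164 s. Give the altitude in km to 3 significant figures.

Required period T = 86164 / 14.2 = 6067.9 s.
From T = 2π√(a³/μ): a = (μ T²/4π²)^(1/3) = (398600 × 6067.9² / 4π²)^(1/3) = 7190 km.
Altitude h = a − R = 7190 − 6378 = 812 km.

812 km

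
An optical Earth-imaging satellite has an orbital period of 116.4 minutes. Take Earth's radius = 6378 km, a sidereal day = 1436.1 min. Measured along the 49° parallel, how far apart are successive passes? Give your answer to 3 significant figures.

2130 km

T = 116.4 min = 6984.0 s.
Node shift per orbit = (6984.0/86166) × 360° = 29.18°.
Equatorial spacing = 29.18 × 111.3 km/° = 3248 km.
At 49° latitude, spacing = 3248 × cos(49°) = 2131 km.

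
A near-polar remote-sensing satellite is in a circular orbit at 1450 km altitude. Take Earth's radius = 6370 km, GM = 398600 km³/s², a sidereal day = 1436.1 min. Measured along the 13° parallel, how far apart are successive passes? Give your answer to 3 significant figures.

3110 km

Semi-major axis a = 6370 + 1450 = 7820 km. Period T = 2π√(a³/μ) = 2π√(7820³/398600) = 6882.1 s = 114.70 min.
Node shift per orbit = (6882.1/86166) × 360° = 28.75°.
Equatorial spacing = 28.75 × 111.2 km/° = 3197 km.
At 13° latitude, spacing = 3197 × cos(13°) = 3115 km.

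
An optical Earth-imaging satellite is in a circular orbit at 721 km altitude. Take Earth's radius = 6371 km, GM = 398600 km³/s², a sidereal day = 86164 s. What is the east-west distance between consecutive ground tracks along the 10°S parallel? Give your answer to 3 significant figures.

Semi-major axis a = 6371 + 721 = 7092 km. Period T = 2π√(a³/μ) = 2π√(7092³/398600) = 5943.8 s = 99.06 min.
Node shift per orbit = (5943.8/86164) × 360° = 24.83°.
Equatorial spacing = 24.83 × 111.2 km/° = 2761 km.
At 10° latitude, spacing = 2761 × cos(10°) = 2719 km.

2720 km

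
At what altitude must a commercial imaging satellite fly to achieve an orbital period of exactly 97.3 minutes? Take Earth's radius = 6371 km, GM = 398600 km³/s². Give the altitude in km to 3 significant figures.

T = 97.3 min = 5838.0 s.
From T = 2π√(a³/μ): a = (μ T²/4π²)^(1/3) = (398600 × 5838.0² / 4π²)^(1/3) = 7008 km.
Altitude h = a − R = 7008 − 6371 = 637 km.

637 km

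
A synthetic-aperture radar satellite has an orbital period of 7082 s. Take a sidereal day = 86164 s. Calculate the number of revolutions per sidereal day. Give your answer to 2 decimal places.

12.17

Orbits per sidereal day = 86164 / 7082.0 = 12.167.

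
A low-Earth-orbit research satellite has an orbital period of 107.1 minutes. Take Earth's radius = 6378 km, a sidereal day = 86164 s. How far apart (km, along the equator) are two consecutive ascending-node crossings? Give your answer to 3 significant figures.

T = 107.1 min = 6426.0 s.
During one orbit Earth rotates (6426.0 / 86164) × 360° = 26.85°.
At the equator that is 26.85° × (2π·6378/360) km/° = 26.85 × 111.3 = 2989 km.

2990 km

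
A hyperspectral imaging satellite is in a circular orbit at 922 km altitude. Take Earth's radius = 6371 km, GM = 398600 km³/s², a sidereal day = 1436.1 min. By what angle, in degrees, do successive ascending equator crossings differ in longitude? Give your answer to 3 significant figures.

25.9°

Semi-major axis a = 6371 + 922 = 7293 km. Period T = 2π√(a³/μ) = 2π√(7293³/398600) = 6198.3 s = 103.30 min.
During one orbit Earth rotates (6198.3 / 86166) × 360° = 25.90°.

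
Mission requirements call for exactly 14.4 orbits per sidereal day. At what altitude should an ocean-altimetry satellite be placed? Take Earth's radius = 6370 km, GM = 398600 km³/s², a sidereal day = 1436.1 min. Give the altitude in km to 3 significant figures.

754 km

Required period T = 86166 / 14.4 = 5983.8 s.
From T = 2π√(a³/μ): a = (μ T²/4π²)^(1/3) = (398600 × 5983.8² / 4π²)^(1/3) = 7124 km.
Altitude h = a − R = 7124 − 6370 = 754 km.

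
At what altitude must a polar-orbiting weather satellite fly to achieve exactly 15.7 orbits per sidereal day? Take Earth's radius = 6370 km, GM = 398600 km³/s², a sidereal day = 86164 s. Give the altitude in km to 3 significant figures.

355 km

Required period T = 86164 / 15.7 = 5488.2 s.
From T = 2π√(a³/μ): a = (μ T²/4π²)^(1/3) = (398600 × 5488.2² / 4π²)^(1/3) = 6725 km.
Altitude h = a − R = 6725 − 6370 = 355 km.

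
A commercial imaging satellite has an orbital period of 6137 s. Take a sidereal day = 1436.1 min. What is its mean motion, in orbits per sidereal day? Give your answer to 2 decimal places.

14.04

Orbits per sidereal day = 86166 / 6137.0 = 14.040.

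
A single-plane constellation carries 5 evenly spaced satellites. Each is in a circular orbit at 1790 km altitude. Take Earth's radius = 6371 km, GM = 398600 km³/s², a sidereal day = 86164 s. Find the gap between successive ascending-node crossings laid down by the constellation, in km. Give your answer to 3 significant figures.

682 km

Semi-major axis a = 6371 + 1790 = 8161 km. Period T = 2π√(a³/μ) = 2π√(8161³/398600) = 7337.1 s = 122.29 min.
Single-satellite node shift = (7337.1/86164) × 360° = 30.66°.
With 5 satellites evenly phased, successive equator crossings are 30.66/5 = 6.131° apart.
That is 6.131 × 111.2 = 682 km at the equator.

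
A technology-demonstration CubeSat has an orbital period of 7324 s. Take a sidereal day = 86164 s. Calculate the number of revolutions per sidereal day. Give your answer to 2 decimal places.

11.76

Orbits per sidereal day = 86164 / 7324.0 = 11.765.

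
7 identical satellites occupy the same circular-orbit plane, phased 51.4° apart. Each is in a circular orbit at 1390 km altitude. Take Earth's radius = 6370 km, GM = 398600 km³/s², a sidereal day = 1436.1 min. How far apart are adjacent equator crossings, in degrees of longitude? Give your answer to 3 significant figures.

4.06°

Semi-major axis a = 6370 + 1390 = 7760 km. Period T = 2π√(a³/μ) = 2π√(7760³/398600) = 6803.1 s = 113.38 min.
Single-satellite node shift = (6803.1/86166) × 360° = 28.42°.
With 7 satellites evenly phased, successive equator crossings are 28.42/7 = 4.060° apart.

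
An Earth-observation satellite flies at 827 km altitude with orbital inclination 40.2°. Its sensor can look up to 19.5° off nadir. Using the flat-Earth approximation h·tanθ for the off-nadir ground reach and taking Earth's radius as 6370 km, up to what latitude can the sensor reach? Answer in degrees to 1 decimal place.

42.8°

For a prograde orbit the ground track reaches latitude ±i = ±40.2°.
Sensor half-swath on the ground ≈ 827·tan(19.5°) = 293 km = 2.63° of latitude.
Maximum observable latitude ≈ 40.2 + 2.63 = 42.8°.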